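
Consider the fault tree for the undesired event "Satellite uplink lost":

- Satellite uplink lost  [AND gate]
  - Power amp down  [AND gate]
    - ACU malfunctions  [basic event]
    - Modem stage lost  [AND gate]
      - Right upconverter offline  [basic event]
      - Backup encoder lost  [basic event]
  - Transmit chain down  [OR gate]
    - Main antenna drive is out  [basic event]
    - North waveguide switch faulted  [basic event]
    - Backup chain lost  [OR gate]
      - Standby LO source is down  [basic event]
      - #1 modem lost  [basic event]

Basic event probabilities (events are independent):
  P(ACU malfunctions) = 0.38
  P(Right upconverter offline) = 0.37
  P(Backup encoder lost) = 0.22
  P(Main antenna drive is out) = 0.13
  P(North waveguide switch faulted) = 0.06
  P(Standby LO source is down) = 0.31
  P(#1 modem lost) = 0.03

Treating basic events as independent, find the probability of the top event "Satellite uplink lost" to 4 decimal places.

P(Modem stage lost) [AND] = 0.37 × 0.22 = 0.081400
P(Power amp down) [AND] = 0.38 × 0.081400 = 0.030932
P(Backup chain lost) [OR] = 1 − (1−0.31) × (1−0.03) = 0.330700
P(Transmit chain down) [OR] = 1 − (1−0.13) × (1−0.06) × (1−0.330700) = 0.452646
P(Satellite uplink lost) [AND] = 0.030932 × 0.452646 = 0.014001
Rounded to 4 decimal places: P(Satellite uplink lost) ≈ 0.0140.

0.0140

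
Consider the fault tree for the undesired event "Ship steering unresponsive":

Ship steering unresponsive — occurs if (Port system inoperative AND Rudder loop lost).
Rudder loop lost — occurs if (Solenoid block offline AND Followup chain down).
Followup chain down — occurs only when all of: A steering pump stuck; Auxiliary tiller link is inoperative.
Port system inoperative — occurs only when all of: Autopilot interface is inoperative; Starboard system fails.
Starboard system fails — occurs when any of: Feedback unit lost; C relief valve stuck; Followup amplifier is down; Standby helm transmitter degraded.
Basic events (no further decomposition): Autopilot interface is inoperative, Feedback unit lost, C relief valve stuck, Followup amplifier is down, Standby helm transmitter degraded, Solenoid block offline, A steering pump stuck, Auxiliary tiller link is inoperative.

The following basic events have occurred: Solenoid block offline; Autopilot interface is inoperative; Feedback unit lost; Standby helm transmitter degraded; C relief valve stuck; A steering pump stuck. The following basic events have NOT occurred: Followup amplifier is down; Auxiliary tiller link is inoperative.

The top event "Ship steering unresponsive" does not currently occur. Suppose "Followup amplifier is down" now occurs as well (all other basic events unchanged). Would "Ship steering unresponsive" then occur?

No

Counterfactual: set "Followup amplifier is down" to occurred.
Starboard system fails [OR]: Feedback unit lost=occurs, C relief valve stuck=occurs, Followup amplifier is down=occurs, Standby helm transmitter degraded=occurs → at least one input occurs → occurs.
Port system inoperative [AND]: Autopilot interface is inoperative=occurs, Starboard system fails=occurs → all inputs occur → occurs.
Followup chain down [AND]: A steering pump stuck=occurs, Auxiliary tiller link is inoperative=not → not all inputs occur → does not occur.
Rudder loop lost [AND]: Solenoid block offline=occurs, Followup chain down=not → not all inputs occur → does not occur.
Ship steering unresponsive [AND]: Port system inoperative=occurs, Rudder loop lost=not → not all inputs occur → does not occur.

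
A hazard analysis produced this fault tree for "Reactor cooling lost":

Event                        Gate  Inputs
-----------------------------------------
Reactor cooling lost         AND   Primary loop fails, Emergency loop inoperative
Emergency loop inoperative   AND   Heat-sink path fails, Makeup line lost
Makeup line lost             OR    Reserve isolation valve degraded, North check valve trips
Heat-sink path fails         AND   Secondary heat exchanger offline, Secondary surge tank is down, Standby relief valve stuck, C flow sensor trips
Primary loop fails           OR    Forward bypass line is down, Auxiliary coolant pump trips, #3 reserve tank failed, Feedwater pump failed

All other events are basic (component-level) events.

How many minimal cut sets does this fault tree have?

8

Primary loop fails [OR]: union of children's cut sets → 4 cut set(s).
Heat-sink path fails [AND]: one cut set from each child combined → 1 × 1 × 1 × 1 = 1 cut set(s).
Makeup line lost [OR]: union of children's cut sets → 2 cut set(s).
Emergency loop inoperative [AND]: one cut set from each child combined → 1 × 2 = 2 cut set(s).
Reactor cooling lost [AND]: one cut set from each child combined → 4 × 2 = 8 cut set(s).
Minimal cut sets: {C flow sensor trips, Forward bypass line is down, Reserve isolation valve degraded, Secondary heat exchanger offline, Secondary surge tank is down, Standby relief valve stuck}; {C flow sensor trips, Forward bypass line is down, North check valve trips, Secondary heat exchanger offline, Secondary surge tank is down, Standby relief valve stuck}; {Auxiliary coolant pump trips, C flow sensor trips, Reserve isolation valve degraded, Secondary heat exchanger offline, Secondary surge tank is down, Standby relief valve stuck}; {Auxiliary coolant pump trips, C flow sensor trips, North check valve trips, Secondary heat exchanger offline, Secondary surge tank is down, Standby relief valve stuck}; {#3 reserve tank failed, C flow sensor trips, Reserve isolation valve degraded, Secondary heat exchanger offline, Secondary surge tank is down, Standby relief valve stuck}; {#3 reserve tank failed, C flow sensor trips, North check valve trips, Secondary heat exchanger offline, Secondary surge tank is down, Standby relief valve stuck}; {C flow sensor trips, Feedwater pump failed, Reserve isolation valve degraded, Secondary heat exchanger offline, Secondary surge tank is down, Standby relief valve stuck}; {C flow sensor trips, Feedwater pump failed, North check valve trips, Secondary heat exchanger offline, Secondary surge tank is down, Standby relief valve stuck}.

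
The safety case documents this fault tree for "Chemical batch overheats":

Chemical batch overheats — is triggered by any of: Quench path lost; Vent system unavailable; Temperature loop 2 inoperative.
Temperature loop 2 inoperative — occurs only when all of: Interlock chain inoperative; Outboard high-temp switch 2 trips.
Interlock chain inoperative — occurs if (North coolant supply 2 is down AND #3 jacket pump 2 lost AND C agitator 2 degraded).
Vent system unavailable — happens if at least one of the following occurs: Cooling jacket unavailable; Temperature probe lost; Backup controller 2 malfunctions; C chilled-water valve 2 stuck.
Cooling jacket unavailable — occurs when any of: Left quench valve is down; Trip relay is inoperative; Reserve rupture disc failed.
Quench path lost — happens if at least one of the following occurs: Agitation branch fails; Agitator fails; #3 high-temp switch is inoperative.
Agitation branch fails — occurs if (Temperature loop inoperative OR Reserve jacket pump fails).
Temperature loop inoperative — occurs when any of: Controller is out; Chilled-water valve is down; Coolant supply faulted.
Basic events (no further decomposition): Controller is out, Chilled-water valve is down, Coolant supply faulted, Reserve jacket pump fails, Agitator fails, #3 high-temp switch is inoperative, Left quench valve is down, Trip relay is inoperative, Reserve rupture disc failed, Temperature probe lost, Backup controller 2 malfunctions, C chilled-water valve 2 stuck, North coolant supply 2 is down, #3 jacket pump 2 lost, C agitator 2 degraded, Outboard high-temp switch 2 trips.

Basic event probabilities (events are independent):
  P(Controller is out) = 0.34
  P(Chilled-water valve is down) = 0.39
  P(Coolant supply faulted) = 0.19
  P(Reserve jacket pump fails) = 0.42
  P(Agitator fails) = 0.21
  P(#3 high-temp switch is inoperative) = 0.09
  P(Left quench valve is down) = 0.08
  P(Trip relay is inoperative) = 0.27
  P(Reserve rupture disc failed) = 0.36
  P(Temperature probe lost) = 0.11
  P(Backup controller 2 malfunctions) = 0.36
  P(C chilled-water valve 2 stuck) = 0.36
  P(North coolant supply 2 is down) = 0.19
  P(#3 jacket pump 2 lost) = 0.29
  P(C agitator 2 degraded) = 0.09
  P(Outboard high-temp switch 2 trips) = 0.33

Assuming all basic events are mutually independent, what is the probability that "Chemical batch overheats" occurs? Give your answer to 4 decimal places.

0.9787

P(Temperature loop inoperative) [OR] = 1 − (1−0.34) × (1−0.39) × (1−0.19) = 0.673894
P(Agitation branch fails) [OR] = 1 − (1−0.673894) × (1−0.42) = 0.810859
P(Quench path lost) [OR] = 1 − (1−0.810859) × (1−0.21) × (1−0.09) = 0.864027
P(Cooling jacket unavailable) [OR] = 1 − (1−0.08) × (1−0.27) × (1−0.36) = 0.570176
P(Vent system unavailable) [OR] = 1 − (1−0.570176) × (1−0.11) × (1−0.36) × (1−0.36) = 0.843310
P(Interlock chain inoperative) [AND] = 0.19 × 0.29 × 0.09 = 0.004959
P(Temperature loop 2 inoperative) [AND] = 0.004959 × 0.33 = 0.001636
P(Chemical batch overheats) [OR] = 1 − (1−0.864027) × (1−0.843310) × (1−0.001636) = 0.978729
Rounded to 4 decimal places: P(Chemical batch overheats) ≈ 0.9787.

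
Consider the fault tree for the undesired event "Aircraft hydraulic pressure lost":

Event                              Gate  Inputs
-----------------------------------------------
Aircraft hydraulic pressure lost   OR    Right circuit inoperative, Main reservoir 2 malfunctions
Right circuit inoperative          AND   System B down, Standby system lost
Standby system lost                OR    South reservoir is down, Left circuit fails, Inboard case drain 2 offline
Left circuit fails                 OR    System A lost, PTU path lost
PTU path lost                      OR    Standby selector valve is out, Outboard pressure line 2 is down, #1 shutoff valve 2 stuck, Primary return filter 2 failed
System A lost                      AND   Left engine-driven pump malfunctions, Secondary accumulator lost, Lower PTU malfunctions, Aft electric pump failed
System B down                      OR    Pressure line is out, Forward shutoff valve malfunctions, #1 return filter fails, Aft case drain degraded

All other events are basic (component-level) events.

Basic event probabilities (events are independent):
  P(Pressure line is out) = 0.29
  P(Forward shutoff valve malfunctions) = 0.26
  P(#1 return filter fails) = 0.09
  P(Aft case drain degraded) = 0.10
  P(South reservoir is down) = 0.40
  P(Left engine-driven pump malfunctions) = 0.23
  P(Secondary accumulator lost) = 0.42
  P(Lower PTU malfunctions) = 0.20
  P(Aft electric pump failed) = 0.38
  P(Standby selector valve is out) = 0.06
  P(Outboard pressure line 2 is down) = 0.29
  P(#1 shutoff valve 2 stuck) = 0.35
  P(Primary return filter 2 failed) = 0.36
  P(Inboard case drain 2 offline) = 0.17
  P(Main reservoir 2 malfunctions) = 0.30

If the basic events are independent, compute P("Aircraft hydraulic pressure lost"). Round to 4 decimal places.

P(System B down) [OR] = 1 − (1−0.29) × (1−0.26) × (1−0.09) × (1−0.10) = 0.569697
P(System A lost) [AND] = 0.23 × 0.42 × 0.20 × 0.38 = 0.007342
P(PTU path lost) [OR] = 1 − (1−0.06) × (1−0.29) × (1−0.35) × (1−0.36) = 0.722362
P(Left circuit fails) [OR] = 1 − (1−0.007342) × (1−0.722362) = 0.724400
P(Standby system lost) [OR] = 1 − (1−0.40) × (1−0.724400) × (1−0.17) = 0.862751
P(Right circuit inoperative) [AND] = 0.569697 × 0.862751 = 0.491507
P(Aircraft hydraulic pressure lost) [OR] = 1 − (1−0.491507) × (1−0.30) = 0.644055
Rounded to 4 decimal places: P(Aircraft hydraulic pressure lost) ≈ 0.6441.

0.6441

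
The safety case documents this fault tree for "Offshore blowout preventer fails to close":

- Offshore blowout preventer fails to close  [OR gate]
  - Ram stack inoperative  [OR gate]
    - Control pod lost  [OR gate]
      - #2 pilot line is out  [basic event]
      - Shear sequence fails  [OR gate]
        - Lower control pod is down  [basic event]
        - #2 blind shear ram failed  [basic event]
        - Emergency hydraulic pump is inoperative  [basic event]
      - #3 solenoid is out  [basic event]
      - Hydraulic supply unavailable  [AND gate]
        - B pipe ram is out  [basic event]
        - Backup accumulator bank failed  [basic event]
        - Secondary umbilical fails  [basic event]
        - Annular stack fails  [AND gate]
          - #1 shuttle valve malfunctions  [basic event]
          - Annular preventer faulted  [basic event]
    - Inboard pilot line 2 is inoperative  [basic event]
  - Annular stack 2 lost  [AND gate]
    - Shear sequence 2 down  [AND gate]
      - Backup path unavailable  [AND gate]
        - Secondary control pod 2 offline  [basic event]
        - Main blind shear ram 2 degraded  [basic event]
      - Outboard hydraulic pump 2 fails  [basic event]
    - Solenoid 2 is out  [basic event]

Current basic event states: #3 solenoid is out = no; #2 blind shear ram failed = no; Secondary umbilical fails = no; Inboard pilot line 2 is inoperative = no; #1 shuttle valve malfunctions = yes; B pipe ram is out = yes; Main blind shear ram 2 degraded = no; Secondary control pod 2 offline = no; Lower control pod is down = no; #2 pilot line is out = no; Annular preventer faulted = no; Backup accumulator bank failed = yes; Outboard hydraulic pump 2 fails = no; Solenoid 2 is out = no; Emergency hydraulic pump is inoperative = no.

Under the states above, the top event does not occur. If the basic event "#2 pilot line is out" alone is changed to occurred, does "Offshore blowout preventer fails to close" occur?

Counterfactual: set "#2 pilot line is out" to occurred.
Shear sequence fails [OR]: Lower control pod is down=not, #2 blind shear ram failed=not, Emergency hydraulic pump is inoperative=not → no input occurs → does not occur.
Annular stack fails [AND]: #1 shuttle valve malfunctions=occurs, Annular preventer faulted=not → not all inputs occur → does not occur.
Hydraulic supply unavailable [AND]: B pipe ram is out=occurs, Backup accumulator bank failed=occurs, Secondary umbilical fails=not, Annular stack fails=not → not all inputs occur → does not occur.
Control pod lost [OR]: #2 pilot line is out=occurs, Shear sequence fails=not, #3 solenoid is out=not, Hydraulic supply unavailable=not → at least one input occurs → occurs.
Ram stack inoperative [OR]: Control pod lost=occurs, Inboard pilot line 2 is inoperative=not → at least one input occurs → occurs.
Backup path unavailable [AND]: Secondary control pod 2 offline=not, Main blind shear ram 2 degraded=not → not all inputs occur → does not occur.
Shear sequence 2 down [AND]: Backup path unavailable=not, Outboard hydraulic pump 2 fails=not → not all inputs occur → does not occur.
Annular stack 2 lost [AND]: Shear sequence 2 down=not, Solenoid 2 is out=not → not all inputs occur → does not occur.
Offshore blowout preventer fails to close [OR]: Ram stack inoperative=occurs, Annular stack 2 lost=not → at least one input occurs → occurs.

Yes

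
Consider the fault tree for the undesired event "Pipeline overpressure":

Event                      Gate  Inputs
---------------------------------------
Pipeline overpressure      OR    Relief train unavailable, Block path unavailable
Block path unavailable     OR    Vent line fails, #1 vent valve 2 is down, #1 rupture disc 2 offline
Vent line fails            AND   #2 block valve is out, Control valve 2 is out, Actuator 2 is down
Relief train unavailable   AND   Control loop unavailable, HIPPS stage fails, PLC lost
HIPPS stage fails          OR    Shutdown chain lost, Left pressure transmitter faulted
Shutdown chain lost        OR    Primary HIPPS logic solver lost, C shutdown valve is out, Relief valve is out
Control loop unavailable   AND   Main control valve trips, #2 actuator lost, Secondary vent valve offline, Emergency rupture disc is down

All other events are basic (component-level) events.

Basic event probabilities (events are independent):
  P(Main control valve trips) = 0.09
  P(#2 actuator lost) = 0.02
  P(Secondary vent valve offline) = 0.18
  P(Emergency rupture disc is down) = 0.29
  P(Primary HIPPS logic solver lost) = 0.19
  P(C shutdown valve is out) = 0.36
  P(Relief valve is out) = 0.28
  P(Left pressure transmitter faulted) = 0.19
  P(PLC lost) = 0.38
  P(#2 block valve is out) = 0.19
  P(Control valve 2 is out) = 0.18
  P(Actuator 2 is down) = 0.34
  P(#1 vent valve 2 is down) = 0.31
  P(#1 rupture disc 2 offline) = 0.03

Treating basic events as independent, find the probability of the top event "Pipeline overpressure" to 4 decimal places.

0.3385

P(Control loop unavailable) [AND] = 0.09 × 0.02 × 0.18 × 0.29 = 0.000094
P(Shutdown chain lost) [OR] = 1 − (1−0.19) × (1−0.36) × (1−0.28) = 0.626752
P(HIPPS stage fails) [OR] = 1 − (1−0.626752) × (1−0.19) = 0.697669
P(Relief train unavailable) [AND] = 0.000094 × 0.697669 × 0.38 = 0.000025
P(Vent line fails) [AND] = 0.19 × 0.18 × 0.34 = 0.011628
P(Block path unavailable) [OR] = 1 − (1−0.011628) × (1−0.31) × (1−0.03) = 0.338483
P(Pipeline overpressure) [OR] = 1 − (1−0.000025) × (1−0.338483) = 0.338500
Rounded to 4 decimal places: P(Pipeline overpressure) ≈ 0.3385.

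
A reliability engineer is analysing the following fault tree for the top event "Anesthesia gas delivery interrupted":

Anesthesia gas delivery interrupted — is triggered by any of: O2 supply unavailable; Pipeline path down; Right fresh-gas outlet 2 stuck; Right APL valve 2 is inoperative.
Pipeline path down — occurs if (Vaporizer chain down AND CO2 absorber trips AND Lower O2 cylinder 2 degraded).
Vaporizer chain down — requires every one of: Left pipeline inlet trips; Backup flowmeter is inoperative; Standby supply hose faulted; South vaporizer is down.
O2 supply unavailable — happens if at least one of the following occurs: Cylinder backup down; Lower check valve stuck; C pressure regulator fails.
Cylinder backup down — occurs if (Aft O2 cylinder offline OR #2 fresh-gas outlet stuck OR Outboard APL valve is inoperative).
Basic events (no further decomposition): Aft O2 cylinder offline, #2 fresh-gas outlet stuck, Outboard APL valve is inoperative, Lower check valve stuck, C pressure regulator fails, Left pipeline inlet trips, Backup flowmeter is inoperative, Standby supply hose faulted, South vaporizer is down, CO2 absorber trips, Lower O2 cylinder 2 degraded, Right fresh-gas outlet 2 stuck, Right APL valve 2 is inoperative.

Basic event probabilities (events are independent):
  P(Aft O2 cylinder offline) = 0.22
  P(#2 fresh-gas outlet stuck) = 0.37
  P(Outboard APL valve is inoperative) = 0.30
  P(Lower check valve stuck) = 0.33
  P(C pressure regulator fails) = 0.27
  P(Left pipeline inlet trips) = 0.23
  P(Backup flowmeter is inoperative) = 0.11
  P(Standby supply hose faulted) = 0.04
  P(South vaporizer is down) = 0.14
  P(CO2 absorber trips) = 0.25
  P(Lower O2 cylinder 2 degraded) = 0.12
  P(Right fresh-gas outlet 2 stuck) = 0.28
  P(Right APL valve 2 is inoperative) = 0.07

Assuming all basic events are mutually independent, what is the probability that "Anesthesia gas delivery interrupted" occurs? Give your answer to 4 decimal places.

0.8873

P(Cylinder backup down) [OR] = 1 − (1−0.22) × (1−0.37) × (1−0.30) = 0.656020
P(O2 supply unavailable) [OR] = 1 − (1−0.656020) × (1−0.33) × (1−0.27) = 0.831759
P(Vaporizer chain down) [AND] = 0.23 × 0.11 × 0.04 × 0.14 = 0.000142
P(Pipeline path down) [AND] = 0.000142 × 0.25 × 0.12 = 0.000004
P(Anesthesia gas delivery interrupted) [OR] = 1 − (1−0.831759) × (1−0.000004) × (1−0.28) × (1−0.07) = 0.887346
Rounded to 4 decimal places: P(Anesthesia gas delivery interrupted) ≈ 0.8873.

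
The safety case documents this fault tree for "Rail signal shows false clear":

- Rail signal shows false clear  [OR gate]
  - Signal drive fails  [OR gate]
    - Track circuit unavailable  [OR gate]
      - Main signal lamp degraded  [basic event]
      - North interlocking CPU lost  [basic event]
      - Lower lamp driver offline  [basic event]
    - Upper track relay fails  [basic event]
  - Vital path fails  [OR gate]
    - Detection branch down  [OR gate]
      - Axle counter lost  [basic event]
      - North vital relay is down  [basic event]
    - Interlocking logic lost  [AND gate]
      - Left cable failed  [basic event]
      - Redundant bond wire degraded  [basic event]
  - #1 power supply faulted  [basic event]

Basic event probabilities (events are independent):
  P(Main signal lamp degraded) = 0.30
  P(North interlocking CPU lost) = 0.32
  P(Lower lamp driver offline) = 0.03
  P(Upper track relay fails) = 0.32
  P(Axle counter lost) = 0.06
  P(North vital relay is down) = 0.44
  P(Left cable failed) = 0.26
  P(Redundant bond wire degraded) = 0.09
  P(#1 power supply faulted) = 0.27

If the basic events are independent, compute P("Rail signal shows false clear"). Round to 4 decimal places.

0.8822

P(Track circuit unavailable) [OR] = 1 − (1−0.30) × (1−0.32) × (1−0.03) = 0.538280
P(Signal drive fails) [OR] = 1 − (1−0.538280) × (1−0.32) = 0.686030
P(Detection branch down) [OR] = 1 − (1−0.06) × (1−0.44) = 0.473600
P(Interlocking logic lost) [AND] = 0.26 × 0.09 = 0.023400
P(Vital path fails) [OR] = 1 − (1−0.473600) × (1−0.023400) = 0.485918
P(Rail signal shows false clear) [OR] = 1 − (1−0.686030) × (1−0.485918) × (1−0.27) = 0.882173
Rounded to 4 decimal places: P(Rail signal shows false clear) ≈ 0.8822.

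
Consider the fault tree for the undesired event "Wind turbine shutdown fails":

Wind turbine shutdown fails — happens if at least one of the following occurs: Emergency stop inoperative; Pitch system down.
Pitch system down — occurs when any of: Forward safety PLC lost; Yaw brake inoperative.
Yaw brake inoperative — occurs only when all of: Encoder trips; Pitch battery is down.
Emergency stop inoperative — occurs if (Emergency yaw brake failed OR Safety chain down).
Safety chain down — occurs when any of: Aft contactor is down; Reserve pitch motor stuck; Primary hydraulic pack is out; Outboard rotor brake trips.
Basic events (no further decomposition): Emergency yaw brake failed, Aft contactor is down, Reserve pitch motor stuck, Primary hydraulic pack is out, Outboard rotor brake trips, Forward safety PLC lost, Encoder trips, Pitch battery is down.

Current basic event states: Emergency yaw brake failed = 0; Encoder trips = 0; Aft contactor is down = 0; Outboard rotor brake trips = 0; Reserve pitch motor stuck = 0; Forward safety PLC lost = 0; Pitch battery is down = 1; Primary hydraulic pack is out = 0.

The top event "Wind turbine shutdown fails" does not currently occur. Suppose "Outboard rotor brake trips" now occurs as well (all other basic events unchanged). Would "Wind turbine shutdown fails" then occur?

Counterfactual: set "Outboard rotor brake trips" to occurred.
Safety chain down [OR]: Aft contactor is down=not, Reserve pitch motor stuck=not, Primary hydraulic pack is out=not, Outboard rotor brake trips=occurs → at least one input occurs → occurs.
Emergency stop inoperative [OR]: Emergency yaw brake failed=not, Safety chain down=occurs → at least one input occurs → occurs.
Yaw brake inoperative [AND]: Encoder trips=not, Pitch battery is down=occurs → not all inputs occur → does not occur.
Pitch system down [OR]: Forward safety PLC lost=not, Yaw brake inoperative=not → no input occurs → does not occur.
Wind turbine shutdown fails [OR]: Emergency stop inoperative=occurs, Pitch system down=not → at least one input occurs → occurs.

Yes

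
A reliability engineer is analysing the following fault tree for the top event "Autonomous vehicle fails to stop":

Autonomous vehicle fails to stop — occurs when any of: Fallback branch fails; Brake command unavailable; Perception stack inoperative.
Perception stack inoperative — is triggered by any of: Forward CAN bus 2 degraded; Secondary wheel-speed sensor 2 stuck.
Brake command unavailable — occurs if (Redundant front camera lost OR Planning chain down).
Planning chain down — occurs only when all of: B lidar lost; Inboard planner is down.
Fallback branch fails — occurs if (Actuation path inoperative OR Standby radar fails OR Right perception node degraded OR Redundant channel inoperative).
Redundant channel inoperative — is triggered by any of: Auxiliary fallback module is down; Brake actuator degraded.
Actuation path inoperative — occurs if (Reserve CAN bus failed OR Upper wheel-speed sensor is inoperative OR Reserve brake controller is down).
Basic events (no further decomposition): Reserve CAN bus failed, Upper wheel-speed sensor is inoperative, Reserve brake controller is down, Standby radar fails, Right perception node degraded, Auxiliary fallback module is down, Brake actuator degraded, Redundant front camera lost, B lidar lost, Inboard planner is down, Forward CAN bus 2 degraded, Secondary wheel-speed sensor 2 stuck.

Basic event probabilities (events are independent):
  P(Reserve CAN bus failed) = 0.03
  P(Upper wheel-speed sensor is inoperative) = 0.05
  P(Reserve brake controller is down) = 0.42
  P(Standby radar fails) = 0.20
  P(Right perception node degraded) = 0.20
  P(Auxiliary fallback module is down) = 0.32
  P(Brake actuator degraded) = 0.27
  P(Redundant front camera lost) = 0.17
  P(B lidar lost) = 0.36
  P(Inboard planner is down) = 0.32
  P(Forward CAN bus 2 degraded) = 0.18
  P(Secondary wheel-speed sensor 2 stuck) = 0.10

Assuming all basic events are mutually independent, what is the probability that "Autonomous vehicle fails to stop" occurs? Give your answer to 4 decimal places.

0.9080

P(Actuation path inoperative) [OR] = 1 − (1−0.03) × (1−0.05) × (1−0.42) = 0.465530
P(Redundant channel inoperative) [OR] = 1 − (1−0.32) × (1−0.27) = 0.503600
P(Fallback branch fails) [OR] = 1 − (1−0.465530) × (1−0.20) × (1−0.20) × (1−0.503600) = 0.830201
P(Planning chain down) [AND] = 0.36 × 0.32 = 0.115200
P(Brake command unavailable) [OR] = 1 − (1−0.17) × (1−0.115200) = 0.265616
P(Perception stack inoperative) [OR] = 1 − (1−0.18) × (1−0.10) = 0.262000
P(Autonomous vehicle fails to stop) [OR] = 1 − (1−0.830201) × (1−0.265616) × (1−0.262000) = 0.907973
Rounded to 4 decimal places: P(Autonomous vehicle fails to stop) ≈ 0.9080.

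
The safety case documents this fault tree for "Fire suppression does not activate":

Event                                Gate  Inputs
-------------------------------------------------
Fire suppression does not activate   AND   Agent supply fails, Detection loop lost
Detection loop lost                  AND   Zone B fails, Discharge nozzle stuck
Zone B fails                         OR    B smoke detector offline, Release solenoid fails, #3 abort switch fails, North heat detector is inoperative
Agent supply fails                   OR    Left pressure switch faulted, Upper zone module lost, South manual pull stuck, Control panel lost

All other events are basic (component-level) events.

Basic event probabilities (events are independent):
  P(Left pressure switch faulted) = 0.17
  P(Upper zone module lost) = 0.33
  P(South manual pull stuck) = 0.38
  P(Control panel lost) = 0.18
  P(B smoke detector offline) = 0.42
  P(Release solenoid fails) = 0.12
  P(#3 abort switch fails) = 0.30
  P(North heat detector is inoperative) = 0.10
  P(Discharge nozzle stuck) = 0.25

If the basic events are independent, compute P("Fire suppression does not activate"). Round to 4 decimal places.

P(Agent supply fails) [OR] = 1 − (1−0.17) × (1−0.33) × (1−0.38) × (1−0.18) = 0.717279
P(Zone B fails) [OR] = 1 − (1−0.42) × (1−0.12) × (1−0.30) × (1−0.10) = 0.678448
P(Detection loop lost) [AND] = 0.678448 × 0.25 = 0.169612
P(Fire suppression does not activate) [AND] = 0.717279 × 0.169612 = 0.121659
Rounded to 4 decimal places: P(Fire suppression does not activate) ≈ 0.1217.

0.1217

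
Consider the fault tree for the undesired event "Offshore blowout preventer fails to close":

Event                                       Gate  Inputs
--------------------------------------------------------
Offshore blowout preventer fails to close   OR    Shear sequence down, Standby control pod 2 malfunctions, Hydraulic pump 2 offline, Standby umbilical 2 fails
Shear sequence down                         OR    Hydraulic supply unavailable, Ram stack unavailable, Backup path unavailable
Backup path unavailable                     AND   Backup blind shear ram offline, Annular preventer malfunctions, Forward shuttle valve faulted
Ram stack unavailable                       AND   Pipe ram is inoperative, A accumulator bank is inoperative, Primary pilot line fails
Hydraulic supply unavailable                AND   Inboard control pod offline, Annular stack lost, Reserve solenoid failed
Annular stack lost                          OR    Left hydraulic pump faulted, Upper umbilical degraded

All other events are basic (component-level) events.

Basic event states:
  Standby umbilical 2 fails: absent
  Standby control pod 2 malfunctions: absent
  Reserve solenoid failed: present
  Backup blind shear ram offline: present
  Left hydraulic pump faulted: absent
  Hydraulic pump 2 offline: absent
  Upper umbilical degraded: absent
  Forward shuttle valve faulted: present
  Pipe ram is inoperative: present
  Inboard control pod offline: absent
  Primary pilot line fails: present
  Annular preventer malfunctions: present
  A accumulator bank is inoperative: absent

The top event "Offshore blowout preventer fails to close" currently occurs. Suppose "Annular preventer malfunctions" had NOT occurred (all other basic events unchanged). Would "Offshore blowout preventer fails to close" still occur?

Counterfactual: set "Annular preventer malfunctions" to not occurred.
Annular stack lost [OR]: Left hydraulic pump faulted=not, Upper umbilical degraded=not → no input occurs → does not occur.
Hydraulic supply unavailable [AND]: Inboard control pod offline=not, Annular stack lost=not, Reserve solenoid failed=occurs → not all inputs occur → does not occur.
Ram stack unavailable [AND]: Pipe ram is inoperative=occurs, A accumulator bank is inoperative=not, Primary pilot line fails=occurs → not all inputs occur → does not occur.
Backup path unavailable [AND]: Backup blind shear ram offline=occurs, Annular preventer malfunctions=not, Forward shuttle valve faulted=occurs → not all inputs occur → does not occur.
Shear sequence down [OR]: Hydraulic supply unavailable=not, Ram stack unavailable=not, Backup path unavailable=not → no input occurs → does not occur.
Offshore blowout preventer fails to close [OR]: Shear sequence down=not, Standby control pod 2 malfunctions=not, Hydraulic pump 2 offline=not, Standby umbilical 2 fails=not → no input occurs → does not occur.

No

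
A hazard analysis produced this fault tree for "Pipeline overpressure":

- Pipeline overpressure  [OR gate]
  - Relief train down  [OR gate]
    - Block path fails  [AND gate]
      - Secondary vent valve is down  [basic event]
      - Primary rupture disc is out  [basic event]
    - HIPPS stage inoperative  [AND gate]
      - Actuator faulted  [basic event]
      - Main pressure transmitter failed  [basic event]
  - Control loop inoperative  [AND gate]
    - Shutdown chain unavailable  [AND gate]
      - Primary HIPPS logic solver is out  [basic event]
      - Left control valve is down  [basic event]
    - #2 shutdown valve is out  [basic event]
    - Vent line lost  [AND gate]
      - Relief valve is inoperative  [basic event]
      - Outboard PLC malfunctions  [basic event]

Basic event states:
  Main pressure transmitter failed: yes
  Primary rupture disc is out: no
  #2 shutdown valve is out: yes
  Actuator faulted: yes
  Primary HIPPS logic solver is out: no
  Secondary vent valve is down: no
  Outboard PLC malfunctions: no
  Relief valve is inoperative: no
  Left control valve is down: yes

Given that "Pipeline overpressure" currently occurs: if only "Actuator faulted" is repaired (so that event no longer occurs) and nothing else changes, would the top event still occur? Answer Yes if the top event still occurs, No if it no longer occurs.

No

Counterfactual: set "Actuator faulted" to not occurred.
Block path fails [AND]: Secondary vent valve is down=not, Primary rupture disc is out=not → not all inputs occur → does not occur.
HIPPS stage inoperative [AND]: Actuator faulted=not, Main pressure transmitter failed=occurs → not all inputs occur → does not occur.
Relief train down [OR]: Block path fails=not, HIPPS stage inoperative=not → no input occurs → does not occur.
Shutdown chain unavailable [AND]: Primary HIPPS logic solver is out=not, Left control valve is down=occurs → not all inputs occur → does not occur.
Vent line lost [AND]: Relief valve is inoperative=not, Outboard PLC malfunctions=not → not all inputs occur → does not occur.
Control loop inoperative [AND]: Shutdown chain unavailable=not, #2 shutdown valve is out=occurs, Vent line lost=not → not all inputs occur → does not occur.
Pipeline overpressure [OR]: Relief train down=not, Control loop inoperative=not → no input occurs → does not occur.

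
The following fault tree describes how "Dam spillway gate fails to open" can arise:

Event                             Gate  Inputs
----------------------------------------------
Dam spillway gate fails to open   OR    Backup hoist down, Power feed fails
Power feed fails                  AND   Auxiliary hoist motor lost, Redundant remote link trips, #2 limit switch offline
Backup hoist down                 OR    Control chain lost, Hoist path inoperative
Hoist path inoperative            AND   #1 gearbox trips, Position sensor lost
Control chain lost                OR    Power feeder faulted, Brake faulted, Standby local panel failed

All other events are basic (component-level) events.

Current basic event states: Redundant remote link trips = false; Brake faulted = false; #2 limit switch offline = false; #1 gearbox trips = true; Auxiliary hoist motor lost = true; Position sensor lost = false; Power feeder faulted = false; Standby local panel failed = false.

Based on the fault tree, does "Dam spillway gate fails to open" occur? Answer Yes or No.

No

Control chain lost [OR]: Power feeder faulted=not, Brake faulted=not, Standby local panel failed=not → no input occurs → does not occur.
Hoist path inoperative [AND]: #1 gearbox trips=occurs, Position sensor lost=not → not all inputs occur → does not occur.
Backup hoist down [OR]: Control chain lost=not, Hoist path inoperative=not → no input occurs → does not occur.
Power feed fails [AND]: Auxiliary hoist motor lost=occurs, Redundant remote link trips=not, #2 limit switch offline=not → not all inputs occur → does not occur.
Dam spillway gate fails to open [OR]: Backup hoist down=not, Power feed fails=not → no input occurs → does not occur.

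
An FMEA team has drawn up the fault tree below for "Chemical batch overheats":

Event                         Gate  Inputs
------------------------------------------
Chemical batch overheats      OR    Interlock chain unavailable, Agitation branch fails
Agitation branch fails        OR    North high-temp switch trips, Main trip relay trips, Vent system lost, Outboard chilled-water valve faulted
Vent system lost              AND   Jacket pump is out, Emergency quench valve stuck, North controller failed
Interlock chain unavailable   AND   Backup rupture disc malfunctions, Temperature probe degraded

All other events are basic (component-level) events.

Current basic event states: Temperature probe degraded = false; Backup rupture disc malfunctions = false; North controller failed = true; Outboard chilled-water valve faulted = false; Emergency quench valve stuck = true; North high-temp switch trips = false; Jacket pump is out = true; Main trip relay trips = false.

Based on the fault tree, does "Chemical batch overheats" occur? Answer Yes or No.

Yes

Interlock chain unavailable [AND]: Backup rupture disc malfunctions=not, Temperature probe degraded=not → not all inputs occur → does not occur.
Vent system lost [AND]: Jacket pump is out=occurs, Emergency quench valve stuck=occurs, North controller failed=occurs → all inputs occur → occurs.
Agitation branch fails [OR]: North high-temp switch trips=not, Main trip relay trips=not, Vent system lost=occurs, Outboard chilled-water valve faulted=not → at least one input occurs → occurs.
Chemical batch overheats [OR]: Interlock chain unavailable=not, Agitation branch fails=occurs → at least one input occurs → occurs.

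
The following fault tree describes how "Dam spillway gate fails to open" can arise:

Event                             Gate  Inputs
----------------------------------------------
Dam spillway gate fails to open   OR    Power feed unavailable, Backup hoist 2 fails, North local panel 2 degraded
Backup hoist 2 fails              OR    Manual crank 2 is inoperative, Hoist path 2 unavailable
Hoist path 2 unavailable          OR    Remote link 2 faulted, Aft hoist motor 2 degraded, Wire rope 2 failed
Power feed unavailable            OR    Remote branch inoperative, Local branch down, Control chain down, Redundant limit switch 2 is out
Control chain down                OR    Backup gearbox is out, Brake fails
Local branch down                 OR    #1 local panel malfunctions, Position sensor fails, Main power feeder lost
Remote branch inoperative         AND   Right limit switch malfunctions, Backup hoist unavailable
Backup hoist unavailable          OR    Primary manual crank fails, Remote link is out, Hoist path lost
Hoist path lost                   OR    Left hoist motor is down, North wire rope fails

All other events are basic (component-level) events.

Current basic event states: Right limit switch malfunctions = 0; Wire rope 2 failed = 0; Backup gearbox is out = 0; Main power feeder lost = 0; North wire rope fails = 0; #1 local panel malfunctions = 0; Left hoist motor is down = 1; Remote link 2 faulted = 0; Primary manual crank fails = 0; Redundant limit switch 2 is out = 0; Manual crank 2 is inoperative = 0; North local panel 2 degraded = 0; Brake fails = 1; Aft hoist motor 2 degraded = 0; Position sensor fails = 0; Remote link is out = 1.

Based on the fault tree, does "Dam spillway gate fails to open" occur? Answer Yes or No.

Yes

Hoist path lost [OR]: Left hoist motor is down=occurs, North wire rope fails=not → at least one input occurs → occurs.
Backup hoist unavailable [OR]: Primary manual crank fails=not, Remote link is out=occurs, Hoist path lost=occurs → at least one input occurs → occurs.
Remote branch inoperative [AND]: Right limit switch malfunctions=not, Backup hoist unavailable=occurs → not all inputs occur → does not occur.
Local branch down [OR]: #1 local panel malfunctions=not, Position sensor fails=not, Main power feeder lost=not → no input occurs → does not occur.
Control chain down [OR]: Backup gearbox is out=not, Brake fails=occurs → at least one input occurs → occurs.
Power feed unavailable [OR]: Remote branch inoperative=not, Local branch down=not, Control chain down=occurs, Redundant limit switch 2 is out=not → at least one input occurs → occurs.
Hoist path 2 unavailable [OR]: Remote link 2 faulted=not, Aft hoist motor 2 degraded=not, Wire rope 2 failed=not → no input occurs → does not occur.
Backup hoist 2 fails [OR]: Manual crank 2 is inoperative=not, Hoist path 2 unavailable=not → no input occurs → does not occur.
Dam spillway gate fails to open [OR]: Power feed unavailable=occurs, Backup hoist 2 fails=not, North local panel 2 degraded=not → at least one input occurs → occurs.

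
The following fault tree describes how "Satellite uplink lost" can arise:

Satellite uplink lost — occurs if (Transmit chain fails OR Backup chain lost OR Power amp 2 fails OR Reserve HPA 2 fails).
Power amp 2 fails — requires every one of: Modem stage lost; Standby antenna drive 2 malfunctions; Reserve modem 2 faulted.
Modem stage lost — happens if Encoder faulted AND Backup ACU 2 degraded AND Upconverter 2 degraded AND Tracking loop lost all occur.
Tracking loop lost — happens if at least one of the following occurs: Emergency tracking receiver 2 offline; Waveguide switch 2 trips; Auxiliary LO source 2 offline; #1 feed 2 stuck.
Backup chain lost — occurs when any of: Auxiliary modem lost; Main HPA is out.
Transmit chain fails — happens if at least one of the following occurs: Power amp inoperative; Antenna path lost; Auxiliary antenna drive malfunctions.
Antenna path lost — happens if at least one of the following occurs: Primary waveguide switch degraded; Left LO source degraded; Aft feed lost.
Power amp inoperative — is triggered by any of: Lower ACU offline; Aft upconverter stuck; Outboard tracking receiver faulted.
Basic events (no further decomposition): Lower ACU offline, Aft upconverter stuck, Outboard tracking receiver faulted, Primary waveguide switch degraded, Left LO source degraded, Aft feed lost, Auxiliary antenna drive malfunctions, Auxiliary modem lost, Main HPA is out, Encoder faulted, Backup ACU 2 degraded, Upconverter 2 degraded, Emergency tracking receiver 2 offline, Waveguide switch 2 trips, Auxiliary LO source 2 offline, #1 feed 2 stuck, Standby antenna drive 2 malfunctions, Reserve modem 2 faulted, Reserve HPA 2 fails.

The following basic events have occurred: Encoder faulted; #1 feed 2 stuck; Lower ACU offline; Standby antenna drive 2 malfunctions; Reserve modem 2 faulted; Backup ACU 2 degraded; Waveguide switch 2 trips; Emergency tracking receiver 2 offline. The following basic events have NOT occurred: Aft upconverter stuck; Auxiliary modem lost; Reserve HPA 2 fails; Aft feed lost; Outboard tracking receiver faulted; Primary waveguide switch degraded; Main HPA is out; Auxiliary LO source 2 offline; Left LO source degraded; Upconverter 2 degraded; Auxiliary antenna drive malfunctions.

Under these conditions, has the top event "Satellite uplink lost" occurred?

Yes

Power amp inoperative [OR]: Lower ACU offline=occurs, Aft upconverter stuck=not, Outboard tracking receiver faulted=not → at least one input occurs → occurs.
Antenna path lost [OR]: Primary waveguide switch degraded=not, Left LO source degraded=not, Aft feed lost=not → no input occurs → does not occur.
Transmit chain fails [OR]: Power amp inoperative=occurs, Antenna path lost=not, Auxiliary antenna drive malfunctions=not → at least one input occurs → occurs.
Backup chain lost [OR]: Auxiliary modem lost=not, Main HPA is out=not → no input occurs → does not occur.
Tracking loop lost [OR]: Emergency tracking receiver 2 offline=occurs, Waveguide switch 2 trips=occurs, Auxiliary LO source 2 offline=not, #1 feed 2 stuck=occurs → at least one input occurs → occurs.
Modem stage lost [AND]: Encoder faulted=occurs, Backup ACU 2 degraded=occurs, Upconverter 2 degraded=not, Tracking loop lost=occurs → not all inputs occur → does not occur.
Power amp 2 fails [AND]: Modem stage lost=not, Standby antenna drive 2 malfunctions=occurs, Reserve modem 2 faulted=occurs → not all inputs occur → does not occur.
Satellite uplink lost [OR]: Transmit chain fails=occurs, Backup chain lost=not, Power amp 2 fails=not, Reserve HPA 2 fails=not → at least one input occurs → occurs.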